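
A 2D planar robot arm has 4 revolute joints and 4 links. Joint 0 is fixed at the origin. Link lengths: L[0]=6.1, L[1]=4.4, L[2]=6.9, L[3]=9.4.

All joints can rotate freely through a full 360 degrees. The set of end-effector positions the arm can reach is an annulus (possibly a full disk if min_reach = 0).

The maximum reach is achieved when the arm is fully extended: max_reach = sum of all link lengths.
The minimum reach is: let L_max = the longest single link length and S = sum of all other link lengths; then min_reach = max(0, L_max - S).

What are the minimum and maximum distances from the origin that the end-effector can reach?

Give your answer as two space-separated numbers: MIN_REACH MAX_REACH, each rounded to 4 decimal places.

Link lengths: [6.1, 4.4, 6.9, 9.4]
max_reach = 6.1 + 4.4 + 6.9 + 9.4 = 26.8
L_max = max([6.1, 4.4, 6.9, 9.4]) = 9.4
S (sum of others) = 26.8 - 9.4 = 17.4
min_reach = max(0, 9.4 - 17.4) = max(0, -8) = 0

Answer: 0.0000 26.8000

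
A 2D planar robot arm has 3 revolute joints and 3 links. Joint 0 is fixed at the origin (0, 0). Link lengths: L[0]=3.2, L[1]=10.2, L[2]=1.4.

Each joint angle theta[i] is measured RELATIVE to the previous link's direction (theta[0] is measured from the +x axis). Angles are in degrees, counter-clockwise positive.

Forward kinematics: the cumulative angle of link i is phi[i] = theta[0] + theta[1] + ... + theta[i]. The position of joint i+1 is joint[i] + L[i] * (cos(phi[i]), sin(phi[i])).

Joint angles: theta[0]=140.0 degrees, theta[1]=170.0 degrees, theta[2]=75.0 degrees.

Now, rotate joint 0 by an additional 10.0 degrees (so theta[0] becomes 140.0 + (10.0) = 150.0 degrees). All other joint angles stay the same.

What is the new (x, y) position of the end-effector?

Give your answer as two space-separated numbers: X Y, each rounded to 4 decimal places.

Answer: 6.1892 -4.1534

Derivation:
joint[0] = (0.0000, 0.0000)  (base)
link 0: phi[0] = 150 = 150 deg
  cos(150 deg) = -0.8660, sin(150 deg) = 0.5000
  joint[1] = (0.0000, 0.0000) + 3.2 * (-0.8660, 0.5000) = (0.0000 + -2.7713, 0.0000 + 1.6000) = (-2.7713, 1.6000)
link 1: phi[1] = 150 + 170 = 320 deg
  cos(320 deg) = 0.7660, sin(320 deg) = -0.6428
  joint[2] = (-2.7713, 1.6000) + 10.2 * (0.7660, -0.6428) = (-2.7713 + 7.8137, 1.6000 + -6.5564) = (5.0424, -4.9564)
link 2: phi[2] = 150 + 170 + 75 = 395 deg
  cos(395 deg) = 0.8192, sin(395 deg) = 0.5736
  joint[3] = (5.0424, -4.9564) + 1.4 * (0.8192, 0.5736) = (5.0424 + 1.1468, -4.9564 + 0.8030) = (6.1892, -4.1534)
End effector: (6.1892, -4.1534)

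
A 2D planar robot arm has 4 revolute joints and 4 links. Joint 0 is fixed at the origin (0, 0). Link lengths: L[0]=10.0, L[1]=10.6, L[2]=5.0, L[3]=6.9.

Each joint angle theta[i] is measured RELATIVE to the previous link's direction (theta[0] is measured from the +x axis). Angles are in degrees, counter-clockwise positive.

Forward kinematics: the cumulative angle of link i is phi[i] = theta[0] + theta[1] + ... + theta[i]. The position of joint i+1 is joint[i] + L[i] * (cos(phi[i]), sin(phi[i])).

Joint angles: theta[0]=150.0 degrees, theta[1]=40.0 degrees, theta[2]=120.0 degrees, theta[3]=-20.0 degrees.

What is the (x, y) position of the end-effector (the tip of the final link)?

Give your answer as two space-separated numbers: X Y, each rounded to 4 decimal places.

joint[0] = (0.0000, 0.0000)  (base)
link 0: phi[0] = 150 = 150 deg
  cos(150 deg) = -0.8660, sin(150 deg) = 0.5000
  joint[1] = (0.0000, 0.0000) + 10 * (-0.8660, 0.5000) = (0.0000 + -8.6603, 0.0000 + 5.0000) = (-8.6603, 5.0000)
link 1: phi[1] = 150 + 40 = 190 deg
  cos(190 deg) = -0.9848, sin(190 deg) = -0.1736
  joint[2] = (-8.6603, 5.0000) + 10.6 * (-0.9848, -0.1736) = (-8.6603 + -10.4390, 5.0000 + -1.8407) = (-19.0992, 3.1593)
link 2: phi[2] = 150 + 40 + 120 = 310 deg
  cos(310 deg) = 0.6428, sin(310 deg) = -0.7660
  joint[3] = (-19.0992, 3.1593) + 5 * (0.6428, -0.7660) = (-19.0992 + 3.2139, 3.1593 + -3.8302) = (-15.8853, -0.6709)
link 3: phi[3] = 150 + 40 + 120 + -20 = 290 deg
  cos(290 deg) = 0.3420, sin(290 deg) = -0.9397
  joint[4] = (-15.8853, -0.6709) + 6.9 * (0.3420, -0.9397) = (-15.8853 + 2.3599, -0.6709 + -6.4839) = (-13.5253, -7.1548)
End effector: (-13.5253, -7.1548)

Answer: -13.5253 -7.1548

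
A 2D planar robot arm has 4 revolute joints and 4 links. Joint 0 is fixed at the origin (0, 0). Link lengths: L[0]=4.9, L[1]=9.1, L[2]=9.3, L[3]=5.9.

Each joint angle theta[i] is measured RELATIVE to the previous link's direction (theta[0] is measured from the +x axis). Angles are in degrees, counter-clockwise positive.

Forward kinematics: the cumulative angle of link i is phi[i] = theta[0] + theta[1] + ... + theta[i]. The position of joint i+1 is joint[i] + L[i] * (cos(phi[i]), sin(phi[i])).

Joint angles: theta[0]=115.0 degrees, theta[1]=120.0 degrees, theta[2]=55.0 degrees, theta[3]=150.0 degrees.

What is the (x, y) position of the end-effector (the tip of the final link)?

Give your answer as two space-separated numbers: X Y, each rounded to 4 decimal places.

Answer: -3.0851 -5.9422

Derivation:
joint[0] = (0.0000, 0.0000)  (base)
link 0: phi[0] = 115 = 115 deg
  cos(115 deg) = -0.4226, sin(115 deg) = 0.9063
  joint[1] = (0.0000, 0.0000) + 4.9 * (-0.4226, 0.9063) = (0.0000 + -2.0708, 0.0000 + 4.4409) = (-2.0708, 4.4409)
link 1: phi[1] = 115 + 120 = 235 deg
  cos(235 deg) = -0.5736, sin(235 deg) = -0.8192
  joint[2] = (-2.0708, 4.4409) + 9.1 * (-0.5736, -0.8192) = (-2.0708 + -5.2195, 4.4409 + -7.4543) = (-7.2904, -3.0134)
link 2: phi[2] = 115 + 120 + 55 = 290 deg
  cos(290 deg) = 0.3420, sin(290 deg) = -0.9397
  joint[3] = (-7.2904, -3.0134) + 9.3 * (0.3420, -0.9397) = (-7.2904 + 3.1808, -3.0134 + -8.7391) = (-4.1096, -11.7525)
link 3: phi[3] = 115 + 120 + 55 + 150 = 440 deg
  cos(440 deg) = 0.1736, sin(440 deg) = 0.9848
  joint[4] = (-4.1096, -11.7525) + 5.9 * (0.1736, 0.9848) = (-4.1096 + 1.0245, -11.7525 + 5.8104) = (-3.0851, -5.9422)
End effector: (-3.0851, -5.9422)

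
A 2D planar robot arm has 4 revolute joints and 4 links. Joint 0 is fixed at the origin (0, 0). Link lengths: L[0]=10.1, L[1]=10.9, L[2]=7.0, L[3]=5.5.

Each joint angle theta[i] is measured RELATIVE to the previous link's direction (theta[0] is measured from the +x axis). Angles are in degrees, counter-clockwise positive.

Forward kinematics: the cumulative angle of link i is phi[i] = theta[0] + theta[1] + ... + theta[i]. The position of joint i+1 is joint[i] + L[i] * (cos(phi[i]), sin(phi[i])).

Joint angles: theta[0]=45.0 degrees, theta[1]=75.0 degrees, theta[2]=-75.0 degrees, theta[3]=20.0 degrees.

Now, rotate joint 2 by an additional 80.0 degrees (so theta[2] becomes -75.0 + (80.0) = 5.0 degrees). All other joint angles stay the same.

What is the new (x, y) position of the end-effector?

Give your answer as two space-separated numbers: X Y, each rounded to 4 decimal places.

Answer: -6.8286 25.4702

Derivation:
joint[0] = (0.0000, 0.0000)  (base)
link 0: phi[0] = 45 = 45 deg
  cos(45 deg) = 0.7071, sin(45 deg) = 0.7071
  joint[1] = (0.0000, 0.0000) + 10.1 * (0.7071, 0.7071) = (0.0000 + 7.1418, 0.0000 + 7.1418) = (7.1418, 7.1418)
link 1: phi[1] = 45 + 75 = 120 deg
  cos(120 deg) = -0.5000, sin(120 deg) = 0.8660
  joint[2] = (7.1418, 7.1418) + 10.9 * (-0.5000, 0.8660) = (7.1418 + -5.4500, 7.1418 + 9.4397) = (1.6918, 16.5815)
link 2: phi[2] = 45 + 75 + 5 = 125 deg
  cos(125 deg) = -0.5736, sin(125 deg) = 0.8192
  joint[3] = (1.6918, 16.5815) + 7 * (-0.5736, 0.8192) = (1.6918 + -4.0150, 16.5815 + 5.7341) = (-2.3233, 22.3155)
link 3: phi[3] = 45 + 75 + 5 + 20 = 145 deg
  cos(145 deg) = -0.8192, sin(145 deg) = 0.5736
  joint[4] = (-2.3233, 22.3155) + 5.5 * (-0.8192, 0.5736) = (-2.3233 + -4.5053, 22.3155 + 3.1547) = (-6.8286, 25.4702)
End effector: (-6.8286, 25.4702)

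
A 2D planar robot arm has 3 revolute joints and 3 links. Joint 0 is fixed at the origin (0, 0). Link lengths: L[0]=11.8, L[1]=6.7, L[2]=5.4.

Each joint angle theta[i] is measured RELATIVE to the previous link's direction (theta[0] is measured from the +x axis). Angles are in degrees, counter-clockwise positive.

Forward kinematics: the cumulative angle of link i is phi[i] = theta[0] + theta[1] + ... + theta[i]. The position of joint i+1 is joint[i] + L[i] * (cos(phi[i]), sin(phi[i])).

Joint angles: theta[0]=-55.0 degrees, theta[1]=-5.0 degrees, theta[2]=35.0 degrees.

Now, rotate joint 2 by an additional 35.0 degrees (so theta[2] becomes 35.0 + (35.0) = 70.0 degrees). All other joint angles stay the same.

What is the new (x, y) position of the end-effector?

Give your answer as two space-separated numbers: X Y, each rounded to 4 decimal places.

Answer: 15.4362 -14.5307

Derivation:
joint[0] = (0.0000, 0.0000)  (base)
link 0: phi[0] = -55 = -55 deg
  cos(-55 deg) = 0.5736, sin(-55 deg) = -0.8192
  joint[1] = (0.0000, 0.0000) + 11.8 * (0.5736, -0.8192) = (0.0000 + 6.7682, 0.0000 + -9.6660) = (6.7682, -9.6660)
link 1: phi[1] = -55 + -5 = -60 deg
  cos(-60 deg) = 0.5000, sin(-60 deg) = -0.8660
  joint[2] = (6.7682, -9.6660) + 6.7 * (0.5000, -0.8660) = (6.7682 + 3.3500, -9.6660 + -5.8024) = (10.1182, -15.4684)
link 2: phi[2] = -55 + -5 + 70 = 10 deg
  cos(10 deg) = 0.9848, sin(10 deg) = 0.1736
  joint[3] = (10.1182, -15.4684) + 5.4 * (0.9848, 0.1736) = (10.1182 + 5.3180, -15.4684 + 0.9377) = (15.4362, -14.5307)
End effector: (15.4362, -14.5307)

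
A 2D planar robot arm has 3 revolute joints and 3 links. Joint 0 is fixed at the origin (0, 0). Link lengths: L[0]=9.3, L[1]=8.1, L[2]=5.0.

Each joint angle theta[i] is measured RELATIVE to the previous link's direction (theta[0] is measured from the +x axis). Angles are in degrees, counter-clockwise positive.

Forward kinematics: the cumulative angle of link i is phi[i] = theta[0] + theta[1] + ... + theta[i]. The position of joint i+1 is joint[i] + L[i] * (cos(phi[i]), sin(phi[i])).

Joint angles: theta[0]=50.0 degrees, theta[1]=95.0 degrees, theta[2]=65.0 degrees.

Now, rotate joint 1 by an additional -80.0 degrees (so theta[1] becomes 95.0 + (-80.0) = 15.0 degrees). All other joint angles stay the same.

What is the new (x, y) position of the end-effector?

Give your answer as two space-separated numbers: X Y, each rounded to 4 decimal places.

Answer: 6.1872 18.2955

Derivation:
joint[0] = (0.0000, 0.0000)  (base)
link 0: phi[0] = 50 = 50 deg
  cos(50 deg) = 0.6428, sin(50 deg) = 0.7660
  joint[1] = (0.0000, 0.0000) + 9.3 * (0.6428, 0.7660) = (0.0000 + 5.9779, 0.0000 + 7.1242) = (5.9779, 7.1242)
link 1: phi[1] = 50 + 15 = 65 deg
  cos(65 deg) = 0.4226, sin(65 deg) = 0.9063
  joint[2] = (5.9779, 7.1242) + 8.1 * (0.4226, 0.9063) = (5.9779 + 3.4232, 7.1242 + 7.3411) = (9.4011, 14.4653)
link 2: phi[2] = 50 + 15 + 65 = 130 deg
  cos(130 deg) = -0.6428, sin(130 deg) = 0.7660
  joint[3] = (9.4011, 14.4653) + 5 * (-0.6428, 0.7660) = (9.4011 + -3.2139, 14.4653 + 3.8302) = (6.1872, 18.2955)
End effector: (6.1872, 18.2955)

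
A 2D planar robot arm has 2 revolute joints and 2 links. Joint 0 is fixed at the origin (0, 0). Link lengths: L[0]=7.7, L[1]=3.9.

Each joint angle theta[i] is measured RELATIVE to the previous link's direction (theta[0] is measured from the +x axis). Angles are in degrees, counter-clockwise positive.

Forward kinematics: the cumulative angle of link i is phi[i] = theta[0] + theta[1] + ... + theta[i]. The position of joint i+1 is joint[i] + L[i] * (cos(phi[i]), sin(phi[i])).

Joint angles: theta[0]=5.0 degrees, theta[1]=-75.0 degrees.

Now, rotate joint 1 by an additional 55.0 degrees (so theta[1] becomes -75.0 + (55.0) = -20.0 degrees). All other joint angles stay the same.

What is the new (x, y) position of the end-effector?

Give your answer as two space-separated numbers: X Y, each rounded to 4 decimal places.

joint[0] = (0.0000, 0.0000)  (base)
link 0: phi[0] = 5 = 5 deg
  cos(5 deg) = 0.9962, sin(5 deg) = 0.0872
  joint[1] = (0.0000, 0.0000) + 7.7 * (0.9962, 0.0872) = (0.0000 + 7.6707, 0.0000 + 0.6711) = (7.6707, 0.6711)
link 1: phi[1] = 5 + -20 = -15 deg
  cos(-15 deg) = 0.9659, sin(-15 deg) = -0.2588
  joint[2] = (7.6707, 0.6711) + 3.9 * (0.9659, -0.2588) = (7.6707 + 3.7671, 0.6711 + -1.0094) = (11.4378, -0.3383)
End effector: (11.4378, -0.3383)

Answer: 11.4378 -0.3383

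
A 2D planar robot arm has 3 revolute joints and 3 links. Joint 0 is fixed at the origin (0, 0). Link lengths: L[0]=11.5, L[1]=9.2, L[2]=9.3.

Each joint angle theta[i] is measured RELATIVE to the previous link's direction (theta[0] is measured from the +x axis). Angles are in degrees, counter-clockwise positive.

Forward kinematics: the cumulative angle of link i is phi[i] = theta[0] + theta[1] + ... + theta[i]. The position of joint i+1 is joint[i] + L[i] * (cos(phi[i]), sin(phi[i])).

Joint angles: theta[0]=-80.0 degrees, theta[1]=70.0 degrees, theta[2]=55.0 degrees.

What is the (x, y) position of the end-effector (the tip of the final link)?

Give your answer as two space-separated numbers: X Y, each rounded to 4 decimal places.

Answer: 17.6333 -6.3468

Derivation:
joint[0] = (0.0000, 0.0000)  (base)
link 0: phi[0] = -80 = -80 deg
  cos(-80 deg) = 0.1736, sin(-80 deg) = -0.9848
  joint[1] = (0.0000, 0.0000) + 11.5 * (0.1736, -0.9848) = (0.0000 + 1.9970, 0.0000 + -11.3253) = (1.9970, -11.3253)
link 1: phi[1] = -80 + 70 = -10 deg
  cos(-10 deg) = 0.9848, sin(-10 deg) = -0.1736
  joint[2] = (1.9970, -11.3253) + 9.2 * (0.9848, -0.1736) = (1.9970 + 9.0602, -11.3253 + -1.5976) = (11.0572, -12.9229)
link 2: phi[2] = -80 + 70 + 55 = 45 deg
  cos(45 deg) = 0.7071, sin(45 deg) = 0.7071
  joint[3] = (11.0572, -12.9229) + 9.3 * (0.7071, 0.7071) = (11.0572 + 6.5761, -12.9229 + 6.5761) = (17.6333, -6.3468)
End effector: (17.6333, -6.3468)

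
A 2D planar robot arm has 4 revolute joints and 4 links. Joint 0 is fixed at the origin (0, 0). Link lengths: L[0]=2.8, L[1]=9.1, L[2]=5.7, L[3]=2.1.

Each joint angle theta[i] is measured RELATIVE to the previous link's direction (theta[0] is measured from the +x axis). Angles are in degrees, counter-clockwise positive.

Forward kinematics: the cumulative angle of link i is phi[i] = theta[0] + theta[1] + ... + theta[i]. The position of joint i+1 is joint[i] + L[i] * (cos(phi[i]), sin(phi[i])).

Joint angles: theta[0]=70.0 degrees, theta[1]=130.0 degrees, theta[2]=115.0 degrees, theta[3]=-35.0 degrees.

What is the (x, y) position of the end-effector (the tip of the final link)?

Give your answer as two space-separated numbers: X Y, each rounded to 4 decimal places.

joint[0] = (0.0000, 0.0000)  (base)
link 0: phi[0] = 70 = 70 deg
  cos(70 deg) = 0.3420, sin(70 deg) = 0.9397
  joint[1] = (0.0000, 0.0000) + 2.8 * (0.3420, 0.9397) = (0.0000 + 0.9577, 0.0000 + 2.6311) = (0.9577, 2.6311)
link 1: phi[1] = 70 + 130 = 200 deg
  cos(200 deg) = -0.9397, sin(200 deg) = -0.3420
  joint[2] = (0.9577, 2.6311) + 9.1 * (-0.9397, -0.3420) = (0.9577 + -8.5512, 2.6311 + -3.1124) = (-7.5935, -0.4812)
link 2: phi[2] = 70 + 130 + 115 = 315 deg
  cos(315 deg) = 0.7071, sin(315 deg) = -0.7071
  joint[3] = (-7.5935, -0.4812) + 5.7 * (0.7071, -0.7071) = (-7.5935 + 4.0305, -0.4812 + -4.0305) = (-3.5630, -4.5118)
link 3: phi[3] = 70 + 130 + 115 + -35 = 280 deg
  cos(280 deg) = 0.1736, sin(280 deg) = -0.9848
  joint[4] = (-3.5630, -4.5118) + 2.1 * (0.1736, -0.9848) = (-3.5630 + 0.3647, -4.5118 + -2.0681) = (-3.1984, -6.5798)
End effector: (-3.1984, -6.5798)

Answer: -3.1984 -6.5798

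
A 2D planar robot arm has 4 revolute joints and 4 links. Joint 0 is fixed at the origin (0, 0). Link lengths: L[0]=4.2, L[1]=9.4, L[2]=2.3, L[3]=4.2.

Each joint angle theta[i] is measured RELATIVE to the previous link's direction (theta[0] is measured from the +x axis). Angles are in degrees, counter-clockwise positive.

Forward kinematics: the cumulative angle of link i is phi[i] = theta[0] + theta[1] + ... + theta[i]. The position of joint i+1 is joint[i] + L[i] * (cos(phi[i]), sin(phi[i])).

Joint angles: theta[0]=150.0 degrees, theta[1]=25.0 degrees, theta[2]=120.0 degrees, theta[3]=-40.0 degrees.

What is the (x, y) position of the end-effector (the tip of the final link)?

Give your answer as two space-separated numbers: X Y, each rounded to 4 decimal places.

Answer: -13.1166 -3.2221

Derivation:
joint[0] = (0.0000, 0.0000)  (base)
link 0: phi[0] = 150 = 150 deg
  cos(150 deg) = -0.8660, sin(150 deg) = 0.5000
  joint[1] = (0.0000, 0.0000) + 4.2 * (-0.8660, 0.5000) = (0.0000 + -3.6373, 0.0000 + 2.1000) = (-3.6373, 2.1000)
link 1: phi[1] = 150 + 25 = 175 deg
  cos(175 deg) = -0.9962, sin(175 deg) = 0.0872
  joint[2] = (-3.6373, 2.1000) + 9.4 * (-0.9962, 0.0872) = (-3.6373 + -9.3642, 2.1000 + 0.8193) = (-13.0015, 2.9193)
link 2: phi[2] = 150 + 25 + 120 = 295 deg
  cos(295 deg) = 0.4226, sin(295 deg) = -0.9063
  joint[3] = (-13.0015, 2.9193) + 2.3 * (0.4226, -0.9063) = (-13.0015 + 0.9720, 2.9193 + -2.0845) = (-12.0295, 0.8348)
link 3: phi[3] = 150 + 25 + 120 + -40 = 255 deg
  cos(255 deg) = -0.2588, sin(255 deg) = -0.9659
  joint[4] = (-12.0295, 0.8348) + 4.2 * (-0.2588, -0.9659) = (-12.0295 + -1.0870, 0.8348 + -4.0569) = (-13.1166, -3.2221)
End effector: (-13.1166, -3.2221)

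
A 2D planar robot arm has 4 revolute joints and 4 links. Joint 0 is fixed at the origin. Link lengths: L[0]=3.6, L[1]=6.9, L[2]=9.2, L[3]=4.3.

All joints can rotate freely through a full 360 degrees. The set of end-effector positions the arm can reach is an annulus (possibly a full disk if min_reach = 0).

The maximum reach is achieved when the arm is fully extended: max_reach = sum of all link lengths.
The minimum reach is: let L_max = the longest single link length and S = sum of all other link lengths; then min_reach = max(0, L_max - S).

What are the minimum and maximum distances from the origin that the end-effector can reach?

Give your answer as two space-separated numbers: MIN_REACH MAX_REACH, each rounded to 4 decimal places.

Link lengths: [3.6, 6.9, 9.2, 4.3]
max_reach = 3.6 + 6.9 + 9.2 + 4.3 = 24
L_max = max([3.6, 6.9, 9.2, 4.3]) = 9.2
S (sum of others) = 24 - 9.2 = 14.8
min_reach = max(0, 9.2 - 14.8) = max(0, -5.6) = 0

Answer: 0.0000 24.0000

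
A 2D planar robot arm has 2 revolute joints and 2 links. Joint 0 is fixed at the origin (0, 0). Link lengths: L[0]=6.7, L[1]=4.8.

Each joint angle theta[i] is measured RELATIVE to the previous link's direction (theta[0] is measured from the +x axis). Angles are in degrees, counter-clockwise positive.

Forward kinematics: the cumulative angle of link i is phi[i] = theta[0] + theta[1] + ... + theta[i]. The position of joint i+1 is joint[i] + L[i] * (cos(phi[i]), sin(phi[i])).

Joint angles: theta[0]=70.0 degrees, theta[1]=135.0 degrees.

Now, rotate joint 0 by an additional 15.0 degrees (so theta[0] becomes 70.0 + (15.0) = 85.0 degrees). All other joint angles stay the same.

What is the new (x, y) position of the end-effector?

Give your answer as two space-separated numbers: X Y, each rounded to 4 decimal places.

Answer: -3.0931 3.5891

Derivation:
joint[0] = (0.0000, 0.0000)  (base)
link 0: phi[0] = 85 = 85 deg
  cos(85 deg) = 0.0872, sin(85 deg) = 0.9962
  joint[1] = (0.0000, 0.0000) + 6.7 * (0.0872, 0.9962) = (0.0000 + 0.5839, 0.0000 + 6.6745) = (0.5839, 6.6745)
link 1: phi[1] = 85 + 135 = 220 deg
  cos(220 deg) = -0.7660, sin(220 deg) = -0.6428
  joint[2] = (0.5839, 6.6745) + 4.8 * (-0.7660, -0.6428) = (0.5839 + -3.6770, 6.6745 + -3.0854) = (-3.0931, 3.5891)
End effector: (-3.0931, 3.5891)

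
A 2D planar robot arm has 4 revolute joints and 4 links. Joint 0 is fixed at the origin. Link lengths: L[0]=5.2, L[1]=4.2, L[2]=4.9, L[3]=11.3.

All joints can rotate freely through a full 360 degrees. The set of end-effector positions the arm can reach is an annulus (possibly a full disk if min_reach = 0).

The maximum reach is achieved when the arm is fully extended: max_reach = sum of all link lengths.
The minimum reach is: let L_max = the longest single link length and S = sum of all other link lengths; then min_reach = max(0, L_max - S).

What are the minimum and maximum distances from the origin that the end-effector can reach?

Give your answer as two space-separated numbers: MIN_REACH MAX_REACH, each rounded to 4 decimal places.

Answer: 0.0000 25.6000

Derivation:
Link lengths: [5.2, 4.2, 4.9, 11.3]
max_reach = 5.2 + 4.2 + 4.9 + 11.3 = 25.6
L_max = max([5.2, 4.2, 4.9, 11.3]) = 11.3
S (sum of others) = 25.6 - 11.3 = 14.3
min_reach = max(0, 11.3 - 14.3) = max(0, -3) = 0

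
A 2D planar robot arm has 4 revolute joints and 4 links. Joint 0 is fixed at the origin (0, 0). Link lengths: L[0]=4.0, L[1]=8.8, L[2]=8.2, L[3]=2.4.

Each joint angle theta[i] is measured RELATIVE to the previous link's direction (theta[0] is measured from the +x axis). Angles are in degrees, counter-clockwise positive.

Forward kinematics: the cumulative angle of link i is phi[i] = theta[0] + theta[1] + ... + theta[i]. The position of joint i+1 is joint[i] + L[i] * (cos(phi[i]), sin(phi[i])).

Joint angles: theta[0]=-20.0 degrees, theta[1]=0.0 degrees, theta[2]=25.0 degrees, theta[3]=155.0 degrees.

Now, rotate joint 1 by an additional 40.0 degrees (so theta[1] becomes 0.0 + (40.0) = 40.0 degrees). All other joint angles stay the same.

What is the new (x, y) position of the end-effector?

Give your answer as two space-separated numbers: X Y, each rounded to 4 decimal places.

Answer: 15.5711 6.6191

Derivation:
joint[0] = (0.0000, 0.0000)  (base)
link 0: phi[0] = -20 = -20 deg
  cos(-20 deg) = 0.9397, sin(-20 deg) = -0.3420
  joint[1] = (0.0000, 0.0000) + 4 * (0.9397, -0.3420) = (0.0000 + 3.7588, 0.0000 + -1.3681) = (3.7588, -1.3681)
link 1: phi[1] = -20 + 40 = 20 deg
  cos(20 deg) = 0.9397, sin(20 deg) = 0.3420
  joint[2] = (3.7588, -1.3681) + 8.8 * (0.9397, 0.3420) = (3.7588 + 8.2693, -1.3681 + 3.0098) = (12.0281, 1.6417)
link 2: phi[2] = -20 + 40 + 25 = 45 deg
  cos(45 deg) = 0.7071, sin(45 deg) = 0.7071
  joint[3] = (12.0281, 1.6417) + 8.2 * (0.7071, 0.7071) = (12.0281 + 5.7983, 1.6417 + 5.7983) = (17.8263, 7.4400)
link 3: phi[3] = -20 + 40 + 25 + 155 = 200 deg
  cos(200 deg) = -0.9397, sin(200 deg) = -0.3420
  joint[4] = (17.8263, 7.4400) + 2.4 * (-0.9397, -0.3420) = (17.8263 + -2.2553, 7.4400 + -0.8208) = (15.5711, 6.6191)
End effector: (15.5711, 6.6191)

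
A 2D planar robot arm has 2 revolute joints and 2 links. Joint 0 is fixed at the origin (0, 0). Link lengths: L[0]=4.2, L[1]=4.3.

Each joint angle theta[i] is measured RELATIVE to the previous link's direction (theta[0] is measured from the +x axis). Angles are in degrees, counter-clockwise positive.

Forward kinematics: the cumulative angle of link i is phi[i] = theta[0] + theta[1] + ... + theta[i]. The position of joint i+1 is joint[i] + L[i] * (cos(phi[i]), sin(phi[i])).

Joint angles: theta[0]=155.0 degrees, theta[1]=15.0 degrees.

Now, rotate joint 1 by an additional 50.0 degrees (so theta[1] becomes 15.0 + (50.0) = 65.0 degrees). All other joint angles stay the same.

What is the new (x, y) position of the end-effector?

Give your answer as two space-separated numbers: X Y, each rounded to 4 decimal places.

Answer: -7.1005 -0.9890

Derivation:
joint[0] = (0.0000, 0.0000)  (base)
link 0: phi[0] = 155 = 155 deg
  cos(155 deg) = -0.9063, sin(155 deg) = 0.4226
  joint[1] = (0.0000, 0.0000) + 4.2 * (-0.9063, 0.4226) = (0.0000 + -3.8065, 0.0000 + 1.7750) = (-3.8065, 1.7750)
link 1: phi[1] = 155 + 65 = 220 deg
  cos(220 deg) = -0.7660, sin(220 deg) = -0.6428
  joint[2] = (-3.8065, 1.7750) + 4.3 * (-0.7660, -0.6428) = (-3.8065 + -3.2940, 1.7750 + -2.7640) = (-7.1005, -0.9890)
End effector: (-7.1005, -0.9890)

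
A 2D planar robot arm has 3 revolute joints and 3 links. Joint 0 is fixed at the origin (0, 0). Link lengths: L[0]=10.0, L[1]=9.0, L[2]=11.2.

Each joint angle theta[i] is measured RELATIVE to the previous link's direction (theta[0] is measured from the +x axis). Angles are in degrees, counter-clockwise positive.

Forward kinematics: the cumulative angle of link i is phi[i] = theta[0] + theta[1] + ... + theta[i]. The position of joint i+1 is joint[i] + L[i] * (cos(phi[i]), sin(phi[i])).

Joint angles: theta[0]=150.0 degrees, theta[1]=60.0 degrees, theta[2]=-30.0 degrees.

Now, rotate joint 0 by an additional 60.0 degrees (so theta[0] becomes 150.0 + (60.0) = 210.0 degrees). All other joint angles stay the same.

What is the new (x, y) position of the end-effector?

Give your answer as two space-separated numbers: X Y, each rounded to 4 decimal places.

joint[0] = (0.0000, 0.0000)  (base)
link 0: phi[0] = 210 = 210 deg
  cos(210 deg) = -0.8660, sin(210 deg) = -0.5000
  joint[1] = (0.0000, 0.0000) + 10 * (-0.8660, -0.5000) = (0.0000 + -8.6603, 0.0000 + -5.0000) = (-8.6603, -5.0000)
link 1: phi[1] = 210 + 60 = 270 deg
  cos(270 deg) = -0.0000, sin(270 deg) = -1.0000
  joint[2] = (-8.6603, -5.0000) + 9 * (-0.0000, -1.0000) = (-8.6603 + -0.0000, -5.0000 + -9.0000) = (-8.6603, -14.0000)
link 2: phi[2] = 210 + 60 + -30 = 240 deg
  cos(240 deg) = -0.5000, sin(240 deg) = -0.8660
  joint[3] = (-8.6603, -14.0000) + 11.2 * (-0.5000, -0.8660) = (-8.6603 + -5.6000, -14.0000 + -9.6995) = (-14.2603, -23.6995)
End effector: (-14.2603, -23.6995)

Answer: -14.2603 -23.6995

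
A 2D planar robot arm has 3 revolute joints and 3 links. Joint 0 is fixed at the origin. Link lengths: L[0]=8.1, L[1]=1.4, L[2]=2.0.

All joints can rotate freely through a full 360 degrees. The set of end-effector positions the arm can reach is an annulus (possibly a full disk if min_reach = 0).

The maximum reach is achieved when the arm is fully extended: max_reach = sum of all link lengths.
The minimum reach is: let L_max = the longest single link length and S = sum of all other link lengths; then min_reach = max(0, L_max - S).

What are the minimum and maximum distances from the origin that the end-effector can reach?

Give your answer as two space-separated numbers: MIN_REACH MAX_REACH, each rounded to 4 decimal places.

Answer: 4.7000 11.5000

Derivation:
Link lengths: [8.1, 1.4, 2.0]
max_reach = 8.1 + 1.4 + 2 = 11.5
L_max = max([8.1, 1.4, 2.0]) = 8.1
S (sum of others) = 11.5 - 8.1 = 3.4
min_reach = max(0, 8.1 - 3.4) = max(0, 4.7) = 4.7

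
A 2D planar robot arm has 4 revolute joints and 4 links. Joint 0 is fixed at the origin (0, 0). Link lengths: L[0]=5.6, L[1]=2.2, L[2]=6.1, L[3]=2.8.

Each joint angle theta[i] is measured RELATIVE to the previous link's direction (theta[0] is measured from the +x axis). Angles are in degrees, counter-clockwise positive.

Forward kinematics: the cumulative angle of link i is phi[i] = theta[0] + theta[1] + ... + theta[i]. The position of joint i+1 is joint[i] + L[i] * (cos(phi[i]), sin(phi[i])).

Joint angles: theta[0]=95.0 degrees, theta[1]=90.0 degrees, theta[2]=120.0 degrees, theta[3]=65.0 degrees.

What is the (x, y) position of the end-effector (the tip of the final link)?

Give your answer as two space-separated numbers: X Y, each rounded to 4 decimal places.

joint[0] = (0.0000, 0.0000)  (base)
link 0: phi[0] = 95 = 95 deg
  cos(95 deg) = -0.0872, sin(95 deg) = 0.9962
  joint[1] = (0.0000, 0.0000) + 5.6 * (-0.0872, 0.9962) = (0.0000 + -0.4881, 0.0000 + 5.5787) = (-0.4881, 5.5787)
link 1: phi[1] = 95 + 90 = 185 deg
  cos(185 deg) = -0.9962, sin(185 deg) = -0.0872
  joint[2] = (-0.4881, 5.5787) + 2.2 * (-0.9962, -0.0872) = (-0.4881 + -2.1916, 5.5787 + -0.1917) = (-2.6797, 5.3869)
link 2: phi[2] = 95 + 90 + 120 = 305 deg
  cos(305 deg) = 0.5736, sin(305 deg) = -0.8192
  joint[3] = (-2.6797, 5.3869) + 6.1 * (0.5736, -0.8192) = (-2.6797 + 3.4988, 5.3869 + -4.9968) = (0.8191, 0.3901)
link 3: phi[3] = 95 + 90 + 120 + 65 = 370 deg
  cos(370 deg) = 0.9848, sin(370 deg) = 0.1736
  joint[4] = (0.8191, 0.3901) + 2.8 * (0.9848, 0.1736) = (0.8191 + 2.7575, 0.3901 + 0.4862) = (3.5766, 0.8763)
End effector: (3.5766, 0.8763)

Answer: 3.5766 0.8763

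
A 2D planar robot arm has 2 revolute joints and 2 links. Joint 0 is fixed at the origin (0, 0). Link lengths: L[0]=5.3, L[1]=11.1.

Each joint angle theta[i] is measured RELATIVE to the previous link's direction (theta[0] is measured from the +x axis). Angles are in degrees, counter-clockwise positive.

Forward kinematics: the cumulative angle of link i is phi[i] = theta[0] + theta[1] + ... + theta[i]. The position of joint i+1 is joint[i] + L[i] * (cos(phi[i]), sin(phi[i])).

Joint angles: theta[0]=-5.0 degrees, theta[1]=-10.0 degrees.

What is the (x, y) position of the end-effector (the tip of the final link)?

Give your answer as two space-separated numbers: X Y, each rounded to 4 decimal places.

Answer: 16.0016 -3.3348

Derivation:
joint[0] = (0.0000, 0.0000)  (base)
link 0: phi[0] = -5 = -5 deg
  cos(-5 deg) = 0.9962, sin(-5 deg) = -0.0872
  joint[1] = (0.0000, 0.0000) + 5.3 * (0.9962, -0.0872) = (0.0000 + 5.2798, 0.0000 + -0.4619) = (5.2798, -0.4619)
link 1: phi[1] = -5 + -10 = -15 deg
  cos(-15 deg) = 0.9659, sin(-15 deg) = -0.2588
  joint[2] = (5.2798, -0.4619) + 11.1 * (0.9659, -0.2588) = (5.2798 + 10.7218, -0.4619 + -2.8729) = (16.0016, -3.3348)
End effector: (16.0016, -3.3348)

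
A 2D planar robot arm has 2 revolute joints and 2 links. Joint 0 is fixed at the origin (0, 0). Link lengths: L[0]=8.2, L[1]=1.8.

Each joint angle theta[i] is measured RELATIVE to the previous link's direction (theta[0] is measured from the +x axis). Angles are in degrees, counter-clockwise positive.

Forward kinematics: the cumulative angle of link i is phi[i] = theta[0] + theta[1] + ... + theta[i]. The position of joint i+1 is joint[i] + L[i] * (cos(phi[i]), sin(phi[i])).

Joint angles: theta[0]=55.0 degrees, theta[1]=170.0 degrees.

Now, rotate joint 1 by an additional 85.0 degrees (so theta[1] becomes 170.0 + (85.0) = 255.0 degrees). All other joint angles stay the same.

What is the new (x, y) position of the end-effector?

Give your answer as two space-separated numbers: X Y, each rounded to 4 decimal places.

Answer: 5.8603 5.3382

Derivation:
joint[0] = (0.0000, 0.0000)  (base)
link 0: phi[0] = 55 = 55 deg
  cos(55 deg) = 0.5736, sin(55 deg) = 0.8192
  joint[1] = (0.0000, 0.0000) + 8.2 * (0.5736, 0.8192) = (0.0000 + 4.7033, 0.0000 + 6.7170) = (4.7033, 6.7170)
link 1: phi[1] = 55 + 255 = 310 deg
  cos(310 deg) = 0.6428, sin(310 deg) = -0.7660
  joint[2] = (4.7033, 6.7170) + 1.8 * (0.6428, -0.7660) = (4.7033 + 1.1570, 6.7170 + -1.3789) = (5.8603, 5.3382)
End effector: (5.8603, 5.3382)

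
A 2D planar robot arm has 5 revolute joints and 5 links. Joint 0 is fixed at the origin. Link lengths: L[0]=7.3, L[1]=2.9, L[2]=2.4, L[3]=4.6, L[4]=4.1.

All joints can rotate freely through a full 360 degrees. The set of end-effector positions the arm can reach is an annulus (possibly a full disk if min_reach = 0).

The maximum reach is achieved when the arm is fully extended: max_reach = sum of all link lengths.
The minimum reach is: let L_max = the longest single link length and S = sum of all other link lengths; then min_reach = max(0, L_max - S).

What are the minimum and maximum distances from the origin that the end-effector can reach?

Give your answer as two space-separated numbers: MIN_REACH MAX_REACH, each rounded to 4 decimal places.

Answer: 0.0000 21.3000

Derivation:
Link lengths: [7.3, 2.9, 2.4, 4.6, 4.1]
max_reach = 7.3 + 2.9 + 2.4 + 4.6 + 4.1 = 21.3
L_max = max([7.3, 2.9, 2.4, 4.6, 4.1]) = 7.3
S (sum of others) = 21.3 - 7.3 = 14
min_reach = max(0, 7.3 - 14) = max(0, -6.7) = 0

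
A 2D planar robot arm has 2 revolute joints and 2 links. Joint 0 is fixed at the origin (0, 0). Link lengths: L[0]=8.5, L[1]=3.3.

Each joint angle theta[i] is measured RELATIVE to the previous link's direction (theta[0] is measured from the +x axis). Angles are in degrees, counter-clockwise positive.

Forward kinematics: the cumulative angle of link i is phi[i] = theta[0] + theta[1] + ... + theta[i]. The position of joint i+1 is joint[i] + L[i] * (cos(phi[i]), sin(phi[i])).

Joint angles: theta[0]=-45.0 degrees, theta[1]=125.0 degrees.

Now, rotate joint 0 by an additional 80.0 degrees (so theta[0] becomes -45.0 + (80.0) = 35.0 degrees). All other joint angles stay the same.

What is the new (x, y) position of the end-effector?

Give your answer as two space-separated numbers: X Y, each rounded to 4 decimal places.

Answer: 3.8618 6.0041

Derivation:
joint[0] = (0.0000, 0.0000)  (base)
link 0: phi[0] = 35 = 35 deg
  cos(35 deg) = 0.8192, sin(35 deg) = 0.5736
  joint[1] = (0.0000, 0.0000) + 8.5 * (0.8192, 0.5736) = (0.0000 + 6.9628, 0.0000 + 4.8754) = (6.9628, 4.8754)
link 1: phi[1] = 35 + 125 = 160 deg
  cos(160 deg) = -0.9397, sin(160 deg) = 0.3420
  joint[2] = (6.9628, 4.8754) + 3.3 * (-0.9397, 0.3420) = (6.9628 + -3.1010, 4.8754 + 1.1287) = (3.8618, 6.0041)
End effector: (3.8618, 6.0041)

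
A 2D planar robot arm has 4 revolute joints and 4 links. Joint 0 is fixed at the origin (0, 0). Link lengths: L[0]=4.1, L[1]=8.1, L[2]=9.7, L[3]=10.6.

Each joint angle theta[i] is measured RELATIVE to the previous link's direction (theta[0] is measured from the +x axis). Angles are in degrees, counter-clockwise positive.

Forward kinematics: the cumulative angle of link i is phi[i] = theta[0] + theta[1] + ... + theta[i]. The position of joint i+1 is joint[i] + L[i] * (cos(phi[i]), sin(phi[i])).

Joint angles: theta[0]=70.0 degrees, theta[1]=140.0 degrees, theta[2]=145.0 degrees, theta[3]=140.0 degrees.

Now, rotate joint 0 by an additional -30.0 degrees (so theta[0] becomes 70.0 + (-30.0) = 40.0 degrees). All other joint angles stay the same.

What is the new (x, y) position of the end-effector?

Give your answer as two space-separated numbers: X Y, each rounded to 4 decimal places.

Answer: 0.2431 7.3106

Derivation:
joint[0] = (0.0000, 0.0000)  (base)
link 0: phi[0] = 40 = 40 deg
  cos(40 deg) = 0.7660, sin(40 deg) = 0.6428
  joint[1] = (0.0000, 0.0000) + 4.1 * (0.7660, 0.6428) = (0.0000 + 3.1408, 0.0000 + 2.6354) = (3.1408, 2.6354)
link 1: phi[1] = 40 + 140 = 180 deg
  cos(180 deg) = -1.0000, sin(180 deg) = 0.0000
  joint[2] = (3.1408, 2.6354) + 8.1 * (-1.0000, 0.0000) = (3.1408 + -8.1000, 2.6354 + 0.0000) = (-4.9592, 2.6354)
link 2: phi[2] = 40 + 140 + 145 = 325 deg
  cos(325 deg) = 0.8192, sin(325 deg) = -0.5736
  joint[3] = (-4.9592, 2.6354) + 9.7 * (0.8192, -0.5736) = (-4.9592 + 7.9458, 2.6354 + -5.5637) = (2.9866, -2.9283)
link 3: phi[3] = 40 + 140 + 145 + 140 = 465 deg
  cos(465 deg) = -0.2588, sin(465 deg) = 0.9659
  joint[4] = (2.9866, -2.9283) + 10.6 * (-0.2588, 0.9659) = (2.9866 + -2.7435, -2.9283 + 10.2388) = (0.2431, 7.3106)
End effector: (0.2431, 7.3106)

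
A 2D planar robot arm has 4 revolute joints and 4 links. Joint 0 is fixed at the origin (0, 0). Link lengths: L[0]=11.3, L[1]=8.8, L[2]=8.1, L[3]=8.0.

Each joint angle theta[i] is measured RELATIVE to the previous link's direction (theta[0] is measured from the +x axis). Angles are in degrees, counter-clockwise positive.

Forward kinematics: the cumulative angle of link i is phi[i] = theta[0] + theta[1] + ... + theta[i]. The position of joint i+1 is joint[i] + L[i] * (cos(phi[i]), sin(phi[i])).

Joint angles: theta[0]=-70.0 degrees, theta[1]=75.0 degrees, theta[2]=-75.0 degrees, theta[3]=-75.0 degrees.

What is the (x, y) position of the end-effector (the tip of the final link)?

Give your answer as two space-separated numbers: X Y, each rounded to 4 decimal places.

joint[0] = (0.0000, 0.0000)  (base)
link 0: phi[0] = -70 = -70 deg
  cos(-70 deg) = 0.3420, sin(-70 deg) = -0.9397
  joint[1] = (0.0000, 0.0000) + 11.3 * (0.3420, -0.9397) = (0.0000 + 3.8648, 0.0000 + -10.6185) = (3.8648, -10.6185)
link 1: phi[1] = -70 + 75 = 5 deg
  cos(5 deg) = 0.9962, sin(5 deg) = 0.0872
  joint[2] = (3.8648, -10.6185) + 8.8 * (0.9962, 0.0872) = (3.8648 + 8.7665, -10.6185 + 0.7670) = (12.6313, -9.8516)
link 2: phi[2] = -70 + 75 + -75 = -70 deg
  cos(-70 deg) = 0.3420, sin(-70 deg) = -0.9397
  joint[3] = (12.6313, -9.8516) + 8.1 * (0.3420, -0.9397) = (12.6313 + 2.7704, -9.8516 + -7.6115) = (15.4017, -17.4631)
link 3: phi[3] = -70 + 75 + -75 + -75 = -145 deg
  cos(-145 deg) = -0.8192, sin(-145 deg) = -0.5736
  joint[4] = (15.4017, -17.4631) + 8 * (-0.8192, -0.5736) = (15.4017 + -6.5532, -17.4631 + -4.5886) = (8.8485, -22.0517)
End effector: (8.8485, -22.0517)

Answer: 8.8485 -22.0517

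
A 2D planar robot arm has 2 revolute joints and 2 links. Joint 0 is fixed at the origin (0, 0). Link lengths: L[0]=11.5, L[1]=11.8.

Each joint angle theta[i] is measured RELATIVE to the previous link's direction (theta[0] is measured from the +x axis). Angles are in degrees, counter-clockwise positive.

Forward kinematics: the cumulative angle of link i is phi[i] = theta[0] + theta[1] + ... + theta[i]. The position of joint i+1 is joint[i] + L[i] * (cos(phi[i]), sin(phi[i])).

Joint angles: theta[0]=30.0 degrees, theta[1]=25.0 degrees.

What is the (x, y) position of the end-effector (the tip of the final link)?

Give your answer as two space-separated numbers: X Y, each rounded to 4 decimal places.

Answer: 16.7275 15.4160

Derivation:
joint[0] = (0.0000, 0.0000)  (base)
link 0: phi[0] = 30 = 30 deg
  cos(30 deg) = 0.8660, sin(30 deg) = 0.5000
  joint[1] = (0.0000, 0.0000) + 11.5 * (0.8660, 0.5000) = (0.0000 + 9.9593, 0.0000 + 5.7500) = (9.9593, 5.7500)
link 1: phi[1] = 30 + 25 = 55 deg
  cos(55 deg) = 0.5736, sin(55 deg) = 0.8192
  joint[2] = (9.9593, 5.7500) + 11.8 * (0.5736, 0.8192) = (9.9593 + 6.7682, 5.7500 + 9.6660) = (16.7275, 15.4160)
End effector: (16.7275, 15.4160)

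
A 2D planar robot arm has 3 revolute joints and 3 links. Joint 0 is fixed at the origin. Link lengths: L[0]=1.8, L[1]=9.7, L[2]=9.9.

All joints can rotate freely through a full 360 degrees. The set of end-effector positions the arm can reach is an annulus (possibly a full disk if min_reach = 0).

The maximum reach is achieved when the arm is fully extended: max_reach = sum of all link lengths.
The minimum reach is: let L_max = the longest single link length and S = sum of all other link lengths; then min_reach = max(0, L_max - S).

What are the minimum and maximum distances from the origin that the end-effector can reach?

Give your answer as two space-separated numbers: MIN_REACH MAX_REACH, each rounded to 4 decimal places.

Answer: 0.0000 21.4000

Derivation:
Link lengths: [1.8, 9.7, 9.9]
max_reach = 1.8 + 9.7 + 9.9 = 21.4
L_max = max([1.8, 9.7, 9.9]) = 9.9
S (sum of others) = 21.4 - 9.9 = 11.5
min_reach = max(0, 9.9 - 11.5) = max(0, -1.6) = 0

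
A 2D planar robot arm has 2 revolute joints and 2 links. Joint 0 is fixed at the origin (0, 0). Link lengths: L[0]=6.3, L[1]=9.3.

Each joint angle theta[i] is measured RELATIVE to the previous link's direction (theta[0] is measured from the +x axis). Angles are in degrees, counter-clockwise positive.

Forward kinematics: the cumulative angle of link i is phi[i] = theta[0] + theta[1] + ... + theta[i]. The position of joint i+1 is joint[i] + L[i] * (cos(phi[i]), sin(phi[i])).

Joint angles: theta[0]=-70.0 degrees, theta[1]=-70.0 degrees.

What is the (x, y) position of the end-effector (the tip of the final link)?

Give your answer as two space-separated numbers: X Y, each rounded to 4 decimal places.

Answer: -4.9695 -11.8980

Derivation:
joint[0] = (0.0000, 0.0000)  (base)
link 0: phi[0] = -70 = -70 deg
  cos(-70 deg) = 0.3420, sin(-70 deg) = -0.9397
  joint[1] = (0.0000, 0.0000) + 6.3 * (0.3420, -0.9397) = (0.0000 + 2.1547, 0.0000 + -5.9201) = (2.1547, -5.9201)
link 1: phi[1] = -70 + -70 = -140 deg
  cos(-140 deg) = -0.7660, sin(-140 deg) = -0.6428
  joint[2] = (2.1547, -5.9201) + 9.3 * (-0.7660, -0.6428) = (2.1547 + -7.1242, -5.9201 + -5.9779) = (-4.9695, -11.8980)
End effector: (-4.9695, -11.8980)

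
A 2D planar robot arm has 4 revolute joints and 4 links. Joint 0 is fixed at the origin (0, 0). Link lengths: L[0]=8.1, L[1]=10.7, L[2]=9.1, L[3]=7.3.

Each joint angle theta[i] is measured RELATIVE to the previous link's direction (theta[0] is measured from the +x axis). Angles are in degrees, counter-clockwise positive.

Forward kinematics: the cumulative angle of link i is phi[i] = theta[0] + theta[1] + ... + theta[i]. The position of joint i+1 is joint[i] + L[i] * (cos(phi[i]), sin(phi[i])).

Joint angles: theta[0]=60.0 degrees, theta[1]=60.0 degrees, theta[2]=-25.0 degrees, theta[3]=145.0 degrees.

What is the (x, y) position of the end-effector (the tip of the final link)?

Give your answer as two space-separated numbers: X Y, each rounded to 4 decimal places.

Answer: -5.7431 19.0247

Derivation:
joint[0] = (0.0000, 0.0000)  (base)
link 0: phi[0] = 60 = 60 deg
  cos(60 deg) = 0.5000, sin(60 deg) = 0.8660
  joint[1] = (0.0000, 0.0000) + 8.1 * (0.5000, 0.8660) = (0.0000 + 4.0500, 0.0000 + 7.0148) = (4.0500, 7.0148)
link 1: phi[1] = 60 + 60 = 120 deg
  cos(120 deg) = -0.5000, sin(120 deg) = 0.8660
  joint[2] = (4.0500, 7.0148) + 10.7 * (-0.5000, 0.8660) = (4.0500 + -5.3500, 7.0148 + 9.2665) = (-1.3000, 16.2813)
link 2: phi[2] = 60 + 60 + -25 = 95 deg
  cos(95 deg) = -0.0872, sin(95 deg) = 0.9962
  joint[3] = (-1.3000, 16.2813) + 9.1 * (-0.0872, 0.9962) = (-1.3000 + -0.7931, 16.2813 + 9.0654) = (-2.0931, 25.3466)
link 3: phi[3] = 60 + 60 + -25 + 145 = 240 deg
  cos(240 deg) = -0.5000, sin(240 deg) = -0.8660
  joint[4] = (-2.0931, 25.3466) + 7.3 * (-0.5000, -0.8660) = (-2.0931 + -3.6500, 25.3466 + -6.3220) = (-5.7431, 19.0247)
End effector: (-5.7431, 19.0247)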